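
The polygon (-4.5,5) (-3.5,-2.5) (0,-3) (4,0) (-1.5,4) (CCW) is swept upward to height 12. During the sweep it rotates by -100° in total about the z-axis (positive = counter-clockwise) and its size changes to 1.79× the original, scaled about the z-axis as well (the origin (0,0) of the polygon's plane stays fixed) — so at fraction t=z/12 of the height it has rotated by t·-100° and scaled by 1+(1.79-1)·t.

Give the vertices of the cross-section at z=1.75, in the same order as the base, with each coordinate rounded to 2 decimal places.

t = z/height = 1.75/12 = 0.145833
s = 1 + (scale-1)·z/height = 1 + (1.79-1)·1.75/12 = 1.115208
θ = twist·z/height = -100°·1.75/12 = -14.5833° = -0.254527 rad
cos θ = 0.967782, sin θ = -0.251788 (intermediates below are computed at full precision and shown rounded to 5 d.p.)
v1: (-4.5,5) → rotate → (-3.09608,5.97196) → ×s → (-3.45278,6.65998) → (-3.45,6.66)
v2: (-3.5,-2.5) → rotate → (-4.01671,-1.53820) → ×s → (-4.47947,-1.71541) → (-4.48,-1.72)
v3: (0,-3) → rotate → (-0.75536,-2.90335) → ×s → (-0.84239,-3.23784) → (-0.84,-3.24)
v4: (4,0) → rotate → (3.87113,-1.00715) → ×s → (4.31712,-1.12318) → (4.32,-1.12)
v5: (-1.5,4) → rotate → (-0.44452,4.24881) → ×s → (-0.49573,4.73831) → (-0.50,4.74)

Cross-section at z=1.75: (-3.45,6.66) (-4.48,-1.72) (-0.84,-3.24) (4.32,-1.12) (-0.50,4.74)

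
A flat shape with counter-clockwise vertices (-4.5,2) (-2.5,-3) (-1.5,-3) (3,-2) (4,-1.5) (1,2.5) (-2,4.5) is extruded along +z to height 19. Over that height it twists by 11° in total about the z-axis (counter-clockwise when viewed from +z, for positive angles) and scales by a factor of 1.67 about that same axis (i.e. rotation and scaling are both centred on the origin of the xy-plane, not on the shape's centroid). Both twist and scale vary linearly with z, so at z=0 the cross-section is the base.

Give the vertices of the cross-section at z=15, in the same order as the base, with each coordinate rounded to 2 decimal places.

Cross-section at z=15: (-7.26,1.98) (-3.09,-5.11) (-1.57,-4.88) (5.00,-2.33) (6.39,-1.34) (0.93,4.01) (-4.06,6.34)

t = z/height = 15/19 = 0.789474
s = 1 + (scale-1)·z/height = 1 + (1.67-1)·15/19 = 1.528947
θ = twist·z/height = 11°·15/19 = 8.6842° = 0.151568 rad
cos θ = 0.988536, sin θ = 0.150988 (intermediates below are computed at full precision and shown rounded to 5 d.p.)
v1: (-4.5,2) → rotate → (-4.75039,1.29762) → ×s → (-7.26309,1.98400) → (-7.26,1.98)
v2: (-2.5,-3) → rotate → (-2.01837,-3.34308) → ×s → (-3.08599,-5.11139) → (-3.09,-5.11)
v3: (-1.5,-3) → rotate → (-1.02984,-3.19209) → ×s → (-1.57457,-4.88054) → (-1.57,-4.88)
v4: (3,-2) → rotate → (3.26758,-1.52411) → ×s → (4.99596,-2.33028) → (5.00,-2.33)
v5: (4,-1.5) → rotate → (4.18062,-0.87885) → ×s → (6.39196,-1.34371) → (6.39,-1.34)
v6: (1,2.5) → rotate → (0.61106,2.62233) → ×s → (0.93429,4.00940) → (0.93,4.01)
v7: (-2,4.5) → rotate → (-2.65652,4.14643) → ×s → (-4.06168,6.33968) → (-4.06,6.34)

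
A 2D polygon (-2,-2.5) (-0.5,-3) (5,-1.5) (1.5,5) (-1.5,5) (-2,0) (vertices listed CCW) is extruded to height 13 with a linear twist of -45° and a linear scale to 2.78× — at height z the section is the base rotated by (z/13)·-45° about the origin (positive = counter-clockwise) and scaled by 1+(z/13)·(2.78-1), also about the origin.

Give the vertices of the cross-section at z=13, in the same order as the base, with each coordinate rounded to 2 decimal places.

Cross-section at z=13: (-8.85,-0.98) (-6.88,-4.91) (6.88,-12.78) (12.78,6.88) (6.88,12.78) (-3.93,3.93)

t = z/height = 13/13 = 1
s = 1 + (scale-1)·z/height = 1 + (2.78-1)·13/13 = 2.780000
θ = twist·z/height = -45°·13/13 = -45.0000° = -0.785398 rad
cos θ = 0.707107, sin θ = -0.707107 (intermediates below are computed at full precision and shown rounded to 5 d.p.)
v1: (-2,-2.5) → rotate → (-3.18198,-0.35355) → ×s → (-8.84591,-0.98288) → (-8.85,-0.98)
v2: (-0.5,-3) → rotate → (-2.47487,-1.76777) → ×s → (-6.88015,-4.91439) → (-6.88,-4.91)
v3: (5,-1.5) → rotate → (2.47487,-4.59619) → ×s → (6.88015,-12.77742) → (6.88,-12.78)
v4: (1.5,5) → rotate → (4.59619,2.47487) → ×s → (12.77742,6.88015) → (12.78,6.88)
v5: (-1.5,5) → rotate → (2.47487,4.59619) → ×s → (6.88015,12.77742) → (6.88,12.78)
v6: (-2,0) → rotate → (-1.41421,1.41421) → ×s → (-3.93151,3.93151) → (-3.93,3.93)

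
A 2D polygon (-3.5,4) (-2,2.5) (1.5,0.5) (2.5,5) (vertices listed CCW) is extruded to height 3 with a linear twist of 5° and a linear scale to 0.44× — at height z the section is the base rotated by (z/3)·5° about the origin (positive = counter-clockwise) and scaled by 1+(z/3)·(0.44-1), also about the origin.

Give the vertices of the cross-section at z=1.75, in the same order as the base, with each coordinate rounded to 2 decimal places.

t = z/height = 1.75/3 = 0.583333
s = 1 + (scale-1)·z/height = 1 + (0.44-1)·1.75/3 = 0.673333
θ = twist·z/height = 5°·1.75/3 = 2.9167° = 0.050905 rad
cos θ = 0.998705, sin θ = 0.050883 (intermediates below are computed at full precision and shown rounded to 5 d.p.)
v1: (-3.5,4) → rotate → (-3.69900,3.81673) → ×s → (-2.49066,2.56993) → (-2.49,2.57)
v2: (-2,2.5) → rotate → (-2.12462,2.39499) → ×s → (-1.43058,1.61263) → (-1.43,1.61)
v3: (1.5,0.5) → rotate → (1.47262,0.57568) → ×s → (0.99156,0.38762) → (0.99,0.39)
v4: (2.5,5) → rotate → (2.24234,5.12073) → ×s → (1.50985,3.44796) → (1.51,3.45)

Cross-section at z=1.75: (-2.49,2.57) (-1.43,1.61) (0.99,0.39) (1.51,3.45)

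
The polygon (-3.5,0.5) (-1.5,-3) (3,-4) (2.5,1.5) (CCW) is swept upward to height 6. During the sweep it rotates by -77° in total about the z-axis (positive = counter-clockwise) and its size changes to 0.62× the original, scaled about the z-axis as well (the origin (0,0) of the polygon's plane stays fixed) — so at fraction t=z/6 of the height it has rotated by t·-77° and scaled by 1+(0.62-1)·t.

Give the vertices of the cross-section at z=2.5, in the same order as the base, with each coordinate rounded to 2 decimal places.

Cross-section at z=2.5: (-2.27,1.92) (-2.41,-1.47) (0.35,-4.19) (2.45,-0.05)

t = z/height = 2.5/6 = 0.416667
s = 1 + (scale-1)·z/height = 1 + (0.62-1)·2.5/6 = 0.841667
θ = twist·z/height = -77°·2.5/6 = -32.0833° = -0.559960 rad
cos θ = 0.847276, sin θ = -0.531152 (intermediates below are computed at full precision and shown rounded to 5 d.p.)
v1: (-3.5,0.5) → rotate → (-2.69989,2.28267) → ×s → (-2.27241,1.92125) → (-2.27,1.92)
v2: (-1.5,-3) → rotate → (-2.86437,-1.74510) → ×s → (-2.41085,-1.46879) → (-2.41,-1.47)
v3: (3,-4) → rotate → (0.41722,-4.98256) → ×s → (0.35116,-4.19366) → (0.35,-4.19)
v4: (2.5,1.5) → rotate → (2.91492,-0.05697) → ×s → (2.45339,-0.04795) → (2.45,-0.05)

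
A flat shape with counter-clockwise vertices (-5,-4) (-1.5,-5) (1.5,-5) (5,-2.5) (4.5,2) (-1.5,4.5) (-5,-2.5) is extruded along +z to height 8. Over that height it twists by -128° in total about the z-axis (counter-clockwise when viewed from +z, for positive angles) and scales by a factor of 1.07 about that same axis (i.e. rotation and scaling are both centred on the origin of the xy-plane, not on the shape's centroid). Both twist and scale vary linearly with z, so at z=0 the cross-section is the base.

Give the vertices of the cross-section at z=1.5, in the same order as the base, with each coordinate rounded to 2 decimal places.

t = z/height = 1.5/8 = 0.1875
s = 1 + (scale-1)·z/height = 1 + (1.07-1)·1.5/8 = 1.013125
θ = twist·z/height = -128°·1.5/8 = -24.0000° = -0.418879 rad
cos θ = 0.913545, sin θ = -0.406737 (intermediates below are computed at full precision and shown rounded to 5 d.p.)
v1: (-5,-4) → rotate → (-6.19467,-1.62050) → ×s → (-6.27598,-1.64177) → (-6.28,-1.64)
v2: (-1.5,-5) → rotate → (-3.40400,-3.95762) → ×s → (-3.44868,-4.00957) → (-3.45,-4.01)
v3: (1.5,-5) → rotate → (-0.66337,-5.17783) → ×s → (-0.67207,-5.24579) → (-0.67,-5.25)
v4: (5,-2.5) → rotate → (3.55089,-4.31755) → ×s → (3.59749,-4.37421) → (3.60,-4.37)
v5: (4.5,2) → rotate → (4.92443,-0.00322) → ×s → (4.98906,-0.00327) → (4.99,0.00)
v6: (-1.5,4.5) → rotate → (0.46000,4.72106) → ×s → (0.46603,4.78302) → (0.47,4.78)
v7: (-5,-2.5) → rotate → (-5.58457,-0.25018) → ×s → (-5.65787,-0.25346) → (-5.66,-0.25)

Cross-section at z=1.5: (-6.28,-1.64) (-3.45,-4.01) (-0.67,-5.25) (3.60,-4.37) (4.99,0.00) (0.47,4.78) (-5.66,-0.25)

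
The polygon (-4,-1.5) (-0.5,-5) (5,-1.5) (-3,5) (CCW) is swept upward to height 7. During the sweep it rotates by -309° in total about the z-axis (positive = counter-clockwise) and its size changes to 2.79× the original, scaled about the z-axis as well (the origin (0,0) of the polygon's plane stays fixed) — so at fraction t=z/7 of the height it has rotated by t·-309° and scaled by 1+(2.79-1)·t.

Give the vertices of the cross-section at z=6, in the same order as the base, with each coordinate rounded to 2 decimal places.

t = z/height = 6/7 = 0.857143
s = 1 + (scale-1)·z/height = 1 + (2.79-1)·6/7 = 2.534286
θ = twist·z/height = -309°·6/7 = -264.8571° = -4.622629 rad
cos θ = -0.089639, sin θ = 0.995974 (intermediates below are computed at full precision and shown rounded to 5 d.p.)
v1: (-4,-1.5) → rotate → (1.85252,-3.84944) → ×s → (4.69481,-9.75558) → (4.69,-9.76)
v2: (-0.5,-5) → rotate → (5.02469,-0.04979) → ×s → (12.73400,-0.12618) → (12.73,-0.13)
v3: (5,-1.5) → rotate → (1.04576,5.11433) → ×s → (2.65027,12.96117) → (2.65,12.96)
v4: (-3,5) → rotate → (-4.71095,-3.43612) → ×s → (-11.93890,-8.70811) → (-11.94,-8.71)

Cross-section at z=6: (4.69,-9.76) (12.73,-0.13) (2.65,12.96) (-11.94,-8.71)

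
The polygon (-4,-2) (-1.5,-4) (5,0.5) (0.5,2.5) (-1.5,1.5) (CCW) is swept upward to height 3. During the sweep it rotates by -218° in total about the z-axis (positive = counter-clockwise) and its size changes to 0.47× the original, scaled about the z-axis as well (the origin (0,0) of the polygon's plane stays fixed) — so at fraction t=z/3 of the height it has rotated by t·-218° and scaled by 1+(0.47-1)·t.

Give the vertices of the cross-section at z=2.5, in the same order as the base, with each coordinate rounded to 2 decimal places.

t = z/height = 2.5/3 = 0.833333
s = 1 + (scale-1)·z/height = 1 + (0.47-1)·2.5/3 = 0.558333
θ = twist·z/height = -218°·2.5/3 = -181.6667° = -3.170681 rad
cos θ = -0.999577, sin θ = 0.029085 (intermediates below are computed at full precision and shown rounded to 5 d.p.)
v1: (-4,-2) → rotate → (4.05648,1.88282) → ×s → (2.26487,1.05124) → (2.26,1.05)
v2: (-1.5,-4) → rotate → (1.61570,3.95468) → ×s → (0.90210,2.20803) → (0.90,2.21)
v3: (5,0.5) → rotate → (-5.01243,-0.35436) → ×s → (-2.79861,-0.19785) → (-2.80,-0.20)
v4: (0.5,2.5) → rotate → (-0.57250,-2.48440) → ×s → (-0.31965,-1.38712) → (-0.32,-1.39)
v5: (-1.5,1.5) → rotate → (1.45574,-1.54299) → ×s → (0.81279,-0.86150) → (0.81,-0.86)

Cross-section at z=2.5: (2.26,1.05) (0.90,2.21) (-2.80,-0.20) (-0.32,-1.39) (0.81,-0.86)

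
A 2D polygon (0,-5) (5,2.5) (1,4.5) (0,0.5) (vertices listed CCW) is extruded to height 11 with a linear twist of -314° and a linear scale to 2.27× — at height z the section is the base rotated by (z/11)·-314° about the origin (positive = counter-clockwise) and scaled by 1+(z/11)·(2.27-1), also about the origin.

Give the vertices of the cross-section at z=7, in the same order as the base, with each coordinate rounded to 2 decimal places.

Cross-section at z=7: (3.07,8.51) (-10.04,-1.19) (-4.46,-7.04) (-0.31,-0.85)

t = z/height = 7/11 = 0.636364
s = 1 + (scale-1)·z/height = 1 + (2.27-1)·7/11 = 1.808182
θ = twist·z/height = -314°·7/11 = -199.8182° = -3.487485 rad
cos θ = -0.940773, sin θ = 0.339036 (intermediates below are computed at full precision and shown rounded to 5 d.p.)
v1: (0,-5) → rotate → (1.69518,4.70387) → ×s → (3.06520,8.50545) → (3.07,8.51)
v2: (5,2.5) → rotate → (-5.55146,-0.65675) → ×s → (-10.03804,-1.18752) → (-10.04,-1.19)
v3: (1,4.5) → rotate → (-2.46644,-3.89444) → ×s → (-4.45977,-7.04186) → (-4.46,-7.04)
v4: (0,0.5) → rotate → (-0.16952,-0.47039) → ×s → (-0.30652,-0.85054) → (-0.31,-0.85)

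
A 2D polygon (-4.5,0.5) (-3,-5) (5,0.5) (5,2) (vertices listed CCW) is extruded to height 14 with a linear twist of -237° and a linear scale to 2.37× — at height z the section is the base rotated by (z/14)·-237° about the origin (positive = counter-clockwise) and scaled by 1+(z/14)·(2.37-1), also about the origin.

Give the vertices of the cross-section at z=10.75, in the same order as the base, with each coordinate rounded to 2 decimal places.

Cross-section at z=10.75: (9.19,-1.34) (6.51,10.04) (-10.29,-0.67) (-10.40,-3.75)

t = z/height = 10.75/14 = 0.767857
s = 1 + (scale-1)·z/height = 1 + (2.37-1)·10.75/14 = 2.051964
θ = twist·z/height = -237°·10.75/14 = -181.9821° = -3.176188 rad
cos θ = -0.999402, sin θ = 0.034588 (intermediates below are computed at full precision and shown rounded to 5 d.p.)
v1: (-4.5,0.5) → rotate → (4.48001,-0.65535) → ×s → (9.19283,-1.34475) → (9.19,-1.34)
v2: (-3,-5) → rotate → (3.17115,4.89324) → ×s → (6.50708,10.04076) → (6.51,10.04)
v3: (5,0.5) → rotate → (-5.01430,-0.32676) → ×s → (-10.28917,-0.67050) → (-10.29,-0.67)
v4: (5,2) → rotate → (-5.06618,-1.82586) → ×s → (-10.39563,-3.74661) → (-10.40,-3.75)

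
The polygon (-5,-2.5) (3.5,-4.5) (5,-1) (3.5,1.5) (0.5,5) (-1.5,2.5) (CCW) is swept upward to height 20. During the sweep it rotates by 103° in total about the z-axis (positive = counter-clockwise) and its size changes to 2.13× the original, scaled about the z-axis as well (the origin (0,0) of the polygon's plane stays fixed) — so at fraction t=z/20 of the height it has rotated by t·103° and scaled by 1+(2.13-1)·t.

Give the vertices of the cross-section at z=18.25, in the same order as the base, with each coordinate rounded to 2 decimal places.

t = z/height = 18.25/20 = 0.9125
s = 1 + (scale-1)·z/height = 1 + (2.13-1)·18.25/20 = 2.031125
θ = twist·z/height = 103°·18.25/20 = 93.9875° = 1.640391 rad
cos θ = -0.069539, sin θ = 0.997579 (intermediates below are computed at full precision and shown rounded to 5 d.p.)
v1: (-5,-2.5) → rotate → (2.84164,-4.81405) → ×s → (5.77173,-9.77794) → (5.77,-9.78)
v2: (3.5,-4.5) → rotate → (4.24572,3.80445) → ×s → (8.62359,7.72732) → (8.62,7.73)
v3: (5,-1) → rotate → (0.64989,5.05744) → ×s → (1.32000,10.27228) → (1.32,10.27)
v4: (3.5,1.5) → rotate → (-1.73975,3.38722) → ×s → (-3.53366,6.87987) → (-3.53,6.88)
v5: (0.5,5) → rotate → (-5.02267,0.15110) → ×s → (-10.20166,0.30689) → (-10.20,0.31)
v6: (-1.5,2.5) → rotate → (-2.38964,-1.67022) → ×s → (-4.85366,-3.39242) → (-4.85,-3.39)

Cross-section at z=18.25: (5.77,-9.78) (8.62,7.73) (1.32,10.27) (-3.53,6.88) (-10.20,0.31) (-4.85,-3.39)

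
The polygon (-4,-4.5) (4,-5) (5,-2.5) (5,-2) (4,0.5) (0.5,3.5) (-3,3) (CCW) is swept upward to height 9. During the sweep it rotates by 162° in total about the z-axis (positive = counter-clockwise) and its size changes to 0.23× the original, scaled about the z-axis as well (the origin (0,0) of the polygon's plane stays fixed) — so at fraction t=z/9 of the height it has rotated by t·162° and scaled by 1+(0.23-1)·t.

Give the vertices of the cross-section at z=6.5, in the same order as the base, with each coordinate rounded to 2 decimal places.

t = z/height = 6.5/9 = 0.722222
s = 1 + (scale-1)·z/height = 1 + (0.23-1)·6.5/9 = 0.443889
θ = twist·z/height = 162°·6.5/9 = 117.0000° = 2.042035 rad
cos θ = -0.453990, sin θ = 0.891007 (intermediates below are computed at full precision and shown rounded to 5 d.p.)
v1: (-4,-4.5) → rotate → (5.82549,-1.52107) → ×s → (2.58587,-0.67519) → (2.59,-0.68)
v2: (4,-5) → rotate → (2.63907,5.83398) → ×s → (1.17145,2.58964) → (1.17,2.59)
v3: (5,-2.5) → rotate → (-0.04244,5.59001) → ×s → (-0.01884,2.48134) → (-0.02,2.48)
v4: (5,-2) → rotate → (-0.48794,5.36301) → ×s → (-0.21659,2.38058) → (-0.22,2.38)
v5: (4,0.5) → rotate → (-2.26147,3.33703) → ×s → (-1.00384,1.48127) → (-1.00,1.48)
v6: (0.5,3.5) → rotate → (-3.34552,-1.14346) → ×s → (-1.48504,-0.50757) → (-1.49,-0.51)
v7: (-3,3) → rotate → (-1.31105,-4.03499) → ×s → (-0.58196,-1.79109) → (-0.58,-1.79)

Cross-section at z=6.5: (2.59,-0.68) (1.17,2.59) (-0.02,2.48) (-0.22,2.38) (-1.00,1.48) (-1.49,-0.51) (-0.58,-1.79)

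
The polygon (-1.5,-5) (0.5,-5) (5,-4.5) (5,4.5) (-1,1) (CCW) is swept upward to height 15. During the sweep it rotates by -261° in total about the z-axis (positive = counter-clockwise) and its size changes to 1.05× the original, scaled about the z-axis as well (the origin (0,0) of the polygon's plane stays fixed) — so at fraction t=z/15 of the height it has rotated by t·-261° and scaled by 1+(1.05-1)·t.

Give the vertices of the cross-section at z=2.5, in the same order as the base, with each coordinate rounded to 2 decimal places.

t = z/height = 2.5/15 = 0.166667
s = 1 + (scale-1)·z/height = 1 + (1.05-1)·2.5/15 = 1.008333
θ = twist·z/height = -261°·2.5/15 = -43.5000° = -0.759218 rad
cos θ = 0.725374, sin θ = -0.688355 (intermediates below are computed at full precision and shown rounded to 5 d.p.)
v1: (-1.5,-5) → rotate → (-4.52983,-2.59434) → ×s → (-4.56758,-2.61596) → (-4.57,-2.62)
v2: (0.5,-5) → rotate → (-3.07909,-3.97105) → ×s → (-3.10474,-4.00414) → (-3.10,-4.00)
v3: (5,-4.5) → rotate → (0.52928,-6.70596) → ×s → (0.53369,-6.76184) → (0.53,-6.76)
v4: (5,4.5) → rotate → (6.72447,-0.17759) → ×s → (6.78050,-0.17907) → (6.78,-0.18)
v5: (-1,1) → rotate → (-0.03702,1.41373) → ×s → (-0.03733,1.42551) → (-0.04,1.43)

Cross-section at z=2.5: (-4.57,-2.62) (-3.10,-4.00) (0.53,-6.76) (6.78,-0.18) (-0.04,1.43)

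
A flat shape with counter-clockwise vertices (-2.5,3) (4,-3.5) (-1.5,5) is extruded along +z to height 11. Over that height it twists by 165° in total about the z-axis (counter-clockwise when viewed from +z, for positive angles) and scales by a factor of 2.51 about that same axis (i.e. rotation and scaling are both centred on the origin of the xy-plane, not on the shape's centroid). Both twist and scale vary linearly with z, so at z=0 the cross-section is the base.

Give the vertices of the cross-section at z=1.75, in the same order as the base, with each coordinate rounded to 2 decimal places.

Cross-section at z=1.75: (-4.43,1.97) (6.37,-1.70) (-4.41,4.74)

t = z/height = 1.75/11 = 0.159091
s = 1 + (scale-1)·z/height = 1 + (2.51-1)·1.75/11 = 1.240227
θ = twist·z/height = 165°·1.75/11 = 26.2500° = 0.458149 rad
cos θ = 0.896873, sin θ = 0.442289 (intermediates below are computed at full precision and shown rounded to 5 d.p.)
v1: (-2.5,3) → rotate → (-3.56905,1.58490) → ×s → (-4.42643,1.96563) → (-4.43,1.97)
v2: (4,-3.5) → rotate → (5.13550,-1.36990) → ×s → (6.36919,-1.69899) → (6.37,-1.70)
v3: (-1.5,5) → rotate → (-3.55675,3.82093) → ×s → (-4.41118,4.73882) → (-4.41,4.74)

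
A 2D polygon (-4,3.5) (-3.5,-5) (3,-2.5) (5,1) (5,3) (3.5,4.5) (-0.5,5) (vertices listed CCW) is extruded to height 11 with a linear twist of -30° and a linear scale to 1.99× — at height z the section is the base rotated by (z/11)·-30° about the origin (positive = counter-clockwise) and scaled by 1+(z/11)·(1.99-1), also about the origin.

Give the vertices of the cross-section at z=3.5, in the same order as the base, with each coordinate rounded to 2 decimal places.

Cross-section at z=3.5: (-4.42,5.41) (-5.63,-5.72) (3.35,-3.90) (6.70,0.21) (7.14,2.80) (5.52,5.07) (0.44,6.59)

t = z/height = 3.5/11 = 0.318182
s = 1 + (scale-1)·z/height = 1 + (1.99-1)·3.5/11 = 1.315000
θ = twist·z/height = -30°·3.5/11 = -9.5455° = -0.166600 rad
cos θ = 0.986154, sin θ = -0.165830 (intermediates below are computed at full precision and shown rounded to 5 d.p.)
v1: (-4,3.5) → rotate → (-3.36421,4.11486) → ×s → (-4.42394,5.41104) → (-4.42,5.41)
v2: (-3.5,-5) → rotate → (-4.28069,-4.35037) → ×s → (-5.62911,-5.72073) → (-5.63,-5.72)
v3: (3,-2.5) → rotate → (2.54389,-2.96288) → ×s → (3.34521,-3.89618) → (3.35,-3.90)
v4: (5,1) → rotate → (5.09660,0.15700) → ×s → (6.70203,0.20646) → (6.70,0.21)
v5: (5,3) → rotate → (5.42826,2.12931) → ×s → (7.13816,2.80005) → (7.14,2.80)
v6: (3.5,4.5) → rotate → (4.19778,3.85729) → ×s → (5.52007,5.07234) → (5.52,5.07)
v7: (-0.5,5) → rotate → (0.33607,5.01369) → ×s → (0.44194,6.59300) → (0.44,6.59)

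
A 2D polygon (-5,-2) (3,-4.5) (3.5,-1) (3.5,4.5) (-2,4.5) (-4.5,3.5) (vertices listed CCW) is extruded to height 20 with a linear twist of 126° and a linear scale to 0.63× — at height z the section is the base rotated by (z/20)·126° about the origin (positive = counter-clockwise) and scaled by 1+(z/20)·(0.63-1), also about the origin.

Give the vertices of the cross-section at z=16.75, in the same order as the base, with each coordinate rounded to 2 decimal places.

t = z/height = 16.75/20 = 0.8375
s = 1 + (scale-1)·z/height = 1 + (0.63-1)·16.75/20 = 0.690125
θ = twist·z/height = 126°·16.75/20 = 105.5250° = 1.841759 rad
cos θ = -0.267659, sin θ = 0.963514 (intermediates below are computed at full precision and shown rounded to 5 d.p.)
v1: (-5,-2) → rotate → (3.26532,-4.28225) → ×s → (2.25348,-2.95529) → (2.25,-2.96)
v2: (3,-4.5) → rotate → (3.53284,4.09501) → ×s → (2.43810,2.82607) → (2.44,2.83)
v3: (3.5,-1) → rotate → (0.02671,3.63996) → ×s → (0.01843,2.51203) → (0.02,2.51)
v4: (3.5,4.5) → rotate → (-5.27262,2.16783) → ×s → (-3.63877,1.49608) → (-3.64,1.50)
v5: (-2,4.5) → rotate → (-3.80049,-3.13149) → ×s → (-2.62282,-2.16112) → (-2.62,-2.16)
v6: (-4.5,3.5) → rotate → (-2.16783,-5.27262) → ×s → (-1.49608,-3.63877) → (-1.50,-3.64)

Cross-section at z=16.75: (2.25,-2.96) (2.44,2.83) (0.02,2.51) (-3.64,1.50) (-2.62,-2.16) (-1.50,-3.64)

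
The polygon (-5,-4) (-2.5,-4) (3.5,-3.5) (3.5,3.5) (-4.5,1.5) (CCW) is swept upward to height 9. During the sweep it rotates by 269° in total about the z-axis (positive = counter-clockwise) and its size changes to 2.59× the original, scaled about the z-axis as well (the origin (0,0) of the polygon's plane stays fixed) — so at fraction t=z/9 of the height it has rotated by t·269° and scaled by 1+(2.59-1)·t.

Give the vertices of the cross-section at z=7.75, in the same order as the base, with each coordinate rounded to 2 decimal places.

Cross-section at z=7.75: (-0.08,15.17) (-3.75,10.53) (-11.65,-1.36) (1.36,-11.65) (9.40,6.15)

t = z/height = 7.75/9 = 0.861111
s = 1 + (scale-1)·z/height = 1 + (2.59-1)·7.75/9 = 2.369167
θ = twist·z/height = 269°·7.75/9 = 231.6389° = 4.042861 rad
cos θ = -0.620616, sin θ = -0.784115 (intermediates below are computed at full precision and shown rounded to 5 d.p.)
v1: (-5,-4) → rotate → (-0.03338,6.40304) → ×s → (-0.07908,15.16986) → (-0.08,15.17)
v2: (-2.5,-4) → rotate → (-1.58492,4.44275) → ×s → (-3.75494,10.52562) → (-3.75,10.53)
v3: (3.5,-3.5) → rotate → (-4.91656,-0.57225) → ×s → (-11.64814,-1.35575) → (-11.65,-1.36)
v4: (3.5,3.5) → rotate → (0.57225,-4.91656) → ×s → (1.35575,-11.64814) → (1.36,-11.65)
v5: (-4.5,1.5) → rotate → (3.96894,2.59759) → ×s → (9.40309,6.15413) → (9.40,6.15)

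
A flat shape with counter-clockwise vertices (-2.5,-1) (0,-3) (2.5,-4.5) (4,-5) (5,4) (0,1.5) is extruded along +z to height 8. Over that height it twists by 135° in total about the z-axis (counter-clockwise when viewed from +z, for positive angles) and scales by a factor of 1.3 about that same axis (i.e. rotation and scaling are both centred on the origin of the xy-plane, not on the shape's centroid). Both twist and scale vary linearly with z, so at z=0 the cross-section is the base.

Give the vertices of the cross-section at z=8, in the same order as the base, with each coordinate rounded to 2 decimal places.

t = z/height = 8/8 = 1
s = 1 + (scale-1)·z/height = 1 + (1.3-1)·8/8 = 1.300000
θ = twist·z/height = 135°·8/8 = 135.0000° = 2.356194 rad
cos θ = -0.707107, sin θ = 0.707107 (intermediates below are computed at full precision and shown rounded to 5 d.p.)
v1: (-2.5,-1) → rotate → (2.47487,-1.06066) → ×s → (3.21734,-1.37886) → (3.22,-1.38)
v2: (0,-3) → rotate → (2.12132,2.12132) → ×s → (2.75772,2.75772) → (2.76,2.76)
v3: (2.5,-4.5) → rotate → (1.41421,4.94975) → ×s → (1.83848,6.43467) → (1.84,6.43)
v4: (4,-5) → rotate → (0.70711,6.36396) → ×s → (0.91924,8.27315) → (0.92,8.27)
v5: (5,4) → rotate → (-6.36396,0.70711) → ×s → (-8.27315,0.91924) → (-8.27,0.92)
v6: (0,1.5) → rotate → (-1.06066,-1.06066) → ×s → (-1.37886,-1.37886) → (-1.38,-1.38)

Cross-section at z=8: (3.22,-1.38) (2.76,2.76) (1.84,6.43) (0.92,8.27) (-8.27,0.92) (-1.38,-1.38)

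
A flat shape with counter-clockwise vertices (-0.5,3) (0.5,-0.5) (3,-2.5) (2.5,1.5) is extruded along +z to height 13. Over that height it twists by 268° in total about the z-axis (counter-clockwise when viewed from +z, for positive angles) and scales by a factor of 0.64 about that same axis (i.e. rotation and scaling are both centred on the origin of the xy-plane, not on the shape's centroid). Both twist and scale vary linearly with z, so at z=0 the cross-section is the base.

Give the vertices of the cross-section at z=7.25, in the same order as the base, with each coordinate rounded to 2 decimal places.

t = z/height = 7.25/13 = 0.557692
s = 1 + (scale-1)·z/height = 1 + (0.64-1)·7.25/13 = 0.799231
θ = twist·z/height = 268°·7.25/13 = 149.4615° = 2.608596 rad
cos θ = -0.861288, sin θ = 0.508117 (intermediates below are computed at full precision and shown rounded to 5 d.p.)
v1: (-0.5,3) → rotate → (-1.09371,-2.83792) → ×s → (-0.87412,-2.26816) → (-0.87,-2.27)
v2: (0.5,-0.5) → rotate → (-0.17659,0.68470) → ×s → (-0.14113,0.54724) → (-0.14,0.55)
v3: (3,-2.5) → rotate → (-1.31357,3.67757) → ×s → (-1.04985,2.93923) → (-1.05,2.94)
v4: (2.5,1.5) → rotate → (-2.91540,-0.02164) → ×s → (-2.33007,-0.01730) → (-2.33,-0.02)

Cross-section at z=7.25: (-0.87,-2.27) (-0.14,0.55) (-1.05,2.94) (-2.33,-0.02)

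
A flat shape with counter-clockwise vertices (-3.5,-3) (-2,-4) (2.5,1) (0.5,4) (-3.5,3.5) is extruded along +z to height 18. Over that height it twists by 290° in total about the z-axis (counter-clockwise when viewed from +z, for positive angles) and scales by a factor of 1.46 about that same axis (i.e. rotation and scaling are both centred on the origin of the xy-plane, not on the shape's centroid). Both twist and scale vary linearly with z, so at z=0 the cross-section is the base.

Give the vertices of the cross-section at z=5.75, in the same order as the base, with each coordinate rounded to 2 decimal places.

Cross-section at z=5.75: (3.62,-3.85) (4.69,-2.08) (-1.28,2.81) (-4.61,0.36) (-3.83,-4.19)

t = z/height = 5.75/18 = 0.319444
s = 1 + (scale-1)·z/height = 1 + (1.46-1)·5.75/18 = 1.146944
θ = twist·z/height = 290°·5.75/18 = 92.6389° = 1.616854 rad
cos θ = -0.046041, sin θ = 0.998940 (intermediates below are computed at full precision and shown rounded to 5 d.p.)
v1: (-3.5,-3) → rotate → (3.15796,-3.35817) → ×s → (3.62201,-3.85163) → (3.62,-3.85)
v2: (-2,-4) → rotate → (4.08784,-1.81372) → ×s → (4.68853,-2.08023) → (4.69,-2.08)
v3: (2.5,1) → rotate → (-1.11404,2.45131) → ×s → (-1.27774,2.81151) → (-1.28,2.81)
v4: (0.5,4) → rotate → (-4.01878,0.31531) → ×s → (-4.60932,0.36164) → (-4.61,0.36)
v5: (-3.5,3.5) → rotate → (-3.33514,-3.65743) → ×s → (-3.82523,-4.19487) → (-3.83,-4.19)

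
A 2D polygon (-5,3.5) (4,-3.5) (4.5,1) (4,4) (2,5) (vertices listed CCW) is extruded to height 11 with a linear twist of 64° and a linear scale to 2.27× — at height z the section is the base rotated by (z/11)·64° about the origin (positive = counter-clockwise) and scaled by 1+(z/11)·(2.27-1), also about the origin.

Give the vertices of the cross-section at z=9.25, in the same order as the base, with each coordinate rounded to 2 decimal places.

t = z/height = 9.25/11 = 0.840909
s = 1 + (scale-1)·z/height = 1 + (2.27-1)·9.25/11 = 2.067955
θ = twist·z/height = 64°·9.25/11 = 53.8182° = 0.939304 rad
cos θ = 0.590350, sin θ = 0.807148 (intermediates below are computed at full precision and shown rounded to 5 d.p.)
v1: (-5,3.5) → rotate → (-5.77676,-1.96951) → ×s → (-11.94609,-4.07287) → (-11.95,-4.07)
v2: (4,-3.5) → rotate → (5.18642,1.16237) → ×s → (10.72527,2.40372) → (10.73,2.40)
v3: (4.5,1) → rotate → (1.84943,4.22251) → ×s → (3.82453,8.73197) → (3.82,8.73)
v4: (4,4) → rotate → (-0.86719,5.58999) → ×s → (-1.79331,11.55984) → (-1.79,11.56)
v5: (2,5) → rotate → (-2.85504,4.56604) → ×s → (-5.90409,9.44237) → (-5.90,9.44)

Cross-section at z=9.25: (-11.95,-4.07) (10.73,2.40) (3.82,8.73) (-1.79,11.56) (-5.90,9.44)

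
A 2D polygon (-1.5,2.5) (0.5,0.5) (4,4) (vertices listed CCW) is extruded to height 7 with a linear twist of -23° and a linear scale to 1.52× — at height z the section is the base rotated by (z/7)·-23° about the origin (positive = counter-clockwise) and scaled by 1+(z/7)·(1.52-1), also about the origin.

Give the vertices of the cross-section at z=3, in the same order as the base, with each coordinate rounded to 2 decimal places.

Cross-section at z=3: (-1.28,3.33) (0.71,0.50) (5.66,3.98)

t = z/height = 3/7 = 0.428571
s = 1 + (scale-1)·z/height = 1 + (1.52-1)·3/7 = 1.222857
θ = twist·z/height = -23°·3/7 = -9.8571° = -0.172040 rad
cos θ = 0.985238, sin θ = -0.171192 (intermediates below are computed at full precision and shown rounded to 5 d.p.)
v1: (-1.5,2.5) → rotate → (-1.04988,2.71988) → ×s → (-1.28385,3.32603) → (-1.28,3.33)
v2: (0.5,0.5) → rotate → (0.57821,0.40702) → ×s → (0.70707,0.49773) → (0.71,0.50)
v3: (4,4) → rotate → (4.62572,3.25618) → ×s → (5.65659,3.98185) → (5.66,3.98)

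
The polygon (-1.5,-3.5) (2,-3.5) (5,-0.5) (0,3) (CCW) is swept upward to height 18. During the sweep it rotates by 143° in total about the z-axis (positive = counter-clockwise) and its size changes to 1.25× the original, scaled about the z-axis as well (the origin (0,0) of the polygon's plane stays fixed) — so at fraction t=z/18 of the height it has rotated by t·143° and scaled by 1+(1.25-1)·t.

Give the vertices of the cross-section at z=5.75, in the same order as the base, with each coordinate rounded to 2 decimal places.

Cross-section at z=5.75: (1.57,-3.80) (4.21,-1.10) (4.16,3.49) (-2.32,2.26)

t = z/height = 5.75/18 = 0.319444
s = 1 + (scale-1)·z/height = 1 + (1.25-1)·5.75/18 = 1.079861
θ = twist·z/height = 143°·5.75/18 = 45.6806° = 0.797276 rad
cos θ = 0.698658, sin θ = 0.715456 (intermediates below are computed at full precision and shown rounded to 5 d.p.)
v1: (-1.5,-3.5) → rotate → (1.45611,-3.51849) → ×s → (1.57239,-3.79948) → (1.57,-3.80)
v2: (2,-3.5) → rotate → (3.90141,-1.01439) → ×s → (4.21298,-1.09540) → (4.21,-1.10)
v3: (5,-0.5) → rotate → (3.85102,3.22795) → ×s → (4.15857,3.48574) → (4.16,3.49)
v4: (0,3) → rotate → (-2.14637,2.09597) → ×s → (-2.31778,2.26336) → (-2.32,2.26)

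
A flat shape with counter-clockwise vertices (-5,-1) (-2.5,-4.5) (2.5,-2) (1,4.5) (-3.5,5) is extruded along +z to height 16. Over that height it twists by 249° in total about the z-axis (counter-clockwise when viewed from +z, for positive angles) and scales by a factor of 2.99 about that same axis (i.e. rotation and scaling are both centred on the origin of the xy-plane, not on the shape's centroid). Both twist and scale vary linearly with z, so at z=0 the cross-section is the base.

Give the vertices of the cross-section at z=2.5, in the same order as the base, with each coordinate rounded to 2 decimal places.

Cross-section at z=2.5: (-4.28,-5.14) (1.15,-6.65) (4.20,0.02) (-2.68,5.41) (-7.69,2.22)

t = z/height = 2.5/16 = 0.15625
s = 1 + (scale-1)·z/height = 1 + (2.99-1)·2.5/16 = 1.310938
θ = twist·z/height = 249°·2.5/16 = 38.9063° = 0.679042 rad
cos θ = 0.778175, sin θ = 0.628048 (intermediates below are computed at full precision and shown rounded to 5 d.p.)
v1: (-5,-1) → rotate → (-3.26283,-3.91841) → ×s → (-4.27736,-5.13680) → (-4.28,-5.14)
v2: (-2.5,-4.5) → rotate → (0.88078,-5.07191) → ×s → (1.15465,-6.64895) → (1.15,-6.65)
v3: (2.5,-2) → rotate → (3.20153,0.01377) → ×s → (4.19701,0.01805) → (4.20,0.02)
v4: (1,4.5) → rotate → (-2.04804,4.12983) → ×s → (-2.68485,5.41395) → (-2.68,5.41)
v5: (-3.5,5) → rotate → (-5.86385,1.69271) → ×s → (-7.68714,2.21903) → (-7.69,2.22)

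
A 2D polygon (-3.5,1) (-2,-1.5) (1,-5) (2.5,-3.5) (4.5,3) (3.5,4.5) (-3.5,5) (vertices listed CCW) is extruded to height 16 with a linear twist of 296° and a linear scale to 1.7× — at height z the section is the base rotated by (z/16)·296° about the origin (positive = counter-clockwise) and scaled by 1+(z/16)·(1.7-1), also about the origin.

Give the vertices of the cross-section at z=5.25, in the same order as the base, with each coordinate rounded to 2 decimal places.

Cross-section at z=5.25: (-0.69,-4.42) (2.14,-2.21) (5.95,1.98) (3.89,3.58) (-4.35,5.03) (-6.02,3.58) (-5.57,-5.03)

t = z/height = 5.25/16 = 0.328125
s = 1 + (scale-1)·z/height = 1 + (1.7-1)·5.25/16 = 1.229688
θ = twist·z/height = 296°·5.25/16 = 97.1250° = 1.695151 rad
cos θ = -0.124034, sin θ = 0.992278 (intermediates below are computed at full precision and shown rounded to 5 d.p.)
v1: (-3.5,1) → rotate → (-0.55816,-3.59701) → ×s → (-0.68636,-4.42319) → (-0.69,-4.42)
v2: (-2,-1.5) → rotate → (1.73649,-1.79850) → ×s → (2.13533,-2.21160) → (2.14,-2.21)
v3: (1,-5) → rotate → (4.83736,1.61245) → ×s → (5.94844,1.98281) → (5.95,1.98)
v4: (2.5,-3.5) → rotate → (3.16289,2.91482) → ×s → (3.88936,3.58431) → (3.89,3.58)
v5: (4.5,3) → rotate → (-3.53499,4.09315) → ×s → (-4.34693,5.03329) → (-4.35,5.03)
v6: (3.5,4.5) → rotate → (-4.89937,2.91482) → ×s → (-6.02470,3.58431) → (-6.02,3.58)
v7: (-3.5,5) → rotate → (-4.52727,-4.09314) → ×s → (-5.56713,-5.03329) → (-5.57,-5.03)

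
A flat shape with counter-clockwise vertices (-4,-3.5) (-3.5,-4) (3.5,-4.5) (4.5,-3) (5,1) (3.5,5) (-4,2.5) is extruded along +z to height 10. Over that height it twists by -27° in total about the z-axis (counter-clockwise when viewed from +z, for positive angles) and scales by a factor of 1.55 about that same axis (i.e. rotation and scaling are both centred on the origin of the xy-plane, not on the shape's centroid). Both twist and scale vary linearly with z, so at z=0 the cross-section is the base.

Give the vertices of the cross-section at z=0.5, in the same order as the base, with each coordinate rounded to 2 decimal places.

Cross-section at z=0.5: (-4.19,-3.50) (-3.69,-4.02) (3.49,-4.71) (4.55,-3.19) (5.16,0.91) (3.72,5.05) (-4.05,2.66)

t = z/height = 0.5/10 = 0.05
s = 1 + (scale-1)·z/height = 1 + (1.55-1)·0.5/10 = 1.027500
θ = twist·z/height = -27°·0.5/10 = -1.3500° = -0.023562 rad
cos θ = 0.999722, sin θ = -0.023560 (intermediates below are computed at full precision and shown rounded to 5 d.p.)
v1: (-4,-3.5) → rotate → (-4.08135,-3.40479) → ×s → (-4.19359,-3.49842) → (-4.19,-3.50)
v2: (-3.5,-4) → rotate → (-3.59327,-3.91643) → ×s → (-3.69208,-4.02413) → (-3.69,-4.02)
v3: (3.5,-4.5) → rotate → (3.39301,-4.58121) → ×s → (3.48632,-4.70719) → (3.49,-4.71)
v4: (4.5,-3) → rotate → (4.42807,-3.10519) → ×s → (4.54984,-3.19058) → (4.55,-3.19)
v5: (5,1) → rotate → (5.02217,0.88192) → ×s → (5.16028,0.90618) → (5.16,0.91)
v6: (3.5,5) → rotate → (3.61683,4.91615) → ×s → (3.71629,5.05135) → (3.72,5.05)
v7: (-4,2.5) → rotate → (-3.93999,2.59355) → ×s → (-4.04834,2.66487) → (-4.05,2.66)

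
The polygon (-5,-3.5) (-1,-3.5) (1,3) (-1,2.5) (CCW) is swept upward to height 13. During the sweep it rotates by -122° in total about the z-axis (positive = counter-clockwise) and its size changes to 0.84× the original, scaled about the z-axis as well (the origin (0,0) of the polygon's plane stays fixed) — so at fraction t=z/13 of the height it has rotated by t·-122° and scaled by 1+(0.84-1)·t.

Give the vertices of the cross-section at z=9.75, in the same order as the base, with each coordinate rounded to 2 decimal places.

Cross-section at z=9.75: (-2.96,4.48) (-3.06,0.96) (2.62,-0.95) (2.22,0.82)

t = z/height = 9.75/13 = 0.75
s = 1 + (scale-1)·z/height = 1 + (0.84-1)·9.75/13 = 0.880000
θ = twist·z/height = -122°·9.75/13 = -91.5000° = -1.596976 rad
cos θ = -0.026177, sin θ = -0.999657 (intermediates below are computed at full precision and shown rounded to 5 d.p.)
v1: (-5,-3.5) → rotate → (-3.36792,5.08991) → ×s → (-2.96377,4.47912) → (-2.96,4.48)
v2: (-1,-3.5) → rotate → (-3.47262,1.09128) → ×s → (-3.05591,0.96032) → (-3.06,0.96)
v3: (1,3) → rotate → (2.97280,-1.07819) → ×s → (2.61606,-0.94881) → (2.62,-0.95)
v4: (-1,2.5) → rotate → (2.52532,0.93421) → ×s → (2.22228,0.82211) → (2.22,0.82)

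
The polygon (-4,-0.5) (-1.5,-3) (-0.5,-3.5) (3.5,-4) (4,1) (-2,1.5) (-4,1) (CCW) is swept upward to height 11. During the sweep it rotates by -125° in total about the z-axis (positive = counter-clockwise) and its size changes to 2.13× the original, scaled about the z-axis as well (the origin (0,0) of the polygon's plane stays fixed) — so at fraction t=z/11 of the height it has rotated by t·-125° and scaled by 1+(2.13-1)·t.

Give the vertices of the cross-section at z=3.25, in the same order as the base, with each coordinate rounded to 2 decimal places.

Cross-section at z=3.25: (-4.67,2.67) (-4.00,-2.00) (-3.34,-3.33) (0.53,-7.07) (5.07,-2.14) (-0.93,3.20) (-3.46,4.27)

t = z/height = 3.25/11 = 0.295455
s = 1 + (scale-1)·z/height = 1 + (2.13-1)·3.25/11 = 1.333864
θ = twist·z/height = -125°·3.25/11 = -36.9318° = -0.644582 rad
cos θ = 0.799351, sin θ = -0.600864 (intermediates below are computed at full precision and shown rounded to 5 d.p.)
v1: (-4,-0.5) → rotate → (-3.49784,2.00378) → ×s → (-4.66564,2.67277) → (-4.67,2.67)
v2: (-1.5,-3) → rotate → (-3.00162,-1.49676) → ×s → (-4.00375,-1.99647) → (-4.00,-2.00)
v3: (-0.5,-3.5) → rotate → (-2.50270,-2.49730) → ×s → (-3.33826,-3.33105) → (-3.34,-3.33)
v4: (3.5,-4) → rotate → (0.39427,-5.30043) → ×s → (0.52591,-7.07005) → (0.53,-7.07)
v5: (4,1) → rotate → (3.79827,-1.60411) → ×s → (5.06637,-2.13966) → (5.07,-2.14)
v6: (-2,1.5) → rotate → (-0.69741,2.40076) → ×s → (-0.93024,3.20228) → (-0.93,3.20)
v7: (-4,1) → rotate → (-2.59654,3.20281) → ×s → (-3.46343,4.27211) → (-3.46,4.27)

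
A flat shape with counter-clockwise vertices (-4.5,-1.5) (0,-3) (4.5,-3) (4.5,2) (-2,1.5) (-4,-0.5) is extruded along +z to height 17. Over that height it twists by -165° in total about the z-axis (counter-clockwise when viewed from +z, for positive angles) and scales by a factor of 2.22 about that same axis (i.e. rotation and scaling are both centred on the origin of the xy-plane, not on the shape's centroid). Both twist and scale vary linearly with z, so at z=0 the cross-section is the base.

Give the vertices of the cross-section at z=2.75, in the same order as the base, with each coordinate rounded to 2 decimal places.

t = z/height = 2.75/17 = 0.161765
s = 1 + (scale-1)·z/height = 1 + (2.22-1)·2.75/17 = 1.197353
θ = twist·z/height = -165°·2.75/17 = -26.6912° = -0.465849 rad
cos θ = 0.893441, sin θ = -0.449181 (intermediates below are computed at full precision and shown rounded to 5 d.p.)
v1: (-4.5,-1.5) → rotate → (-4.69425,0.68116) → ×s → (-5.62068,0.81558) → (-5.62,0.82)
v2: (0,-3) → rotate → (-1.34754,-2.68032) → ×s → (-1.61349,-3.20929) → (-1.61,-3.21)
v3: (4.5,-3) → rotate → (2.67294,-4.70164) → ×s → (3.20045,-5.62952) → (3.20,-5.63)
v4: (4.5,2) → rotate → (4.91885,-0.23444) → ×s → (5.88959,-0.28070) → (5.89,-0.28)
v5: (-2,1.5) → rotate → (-1.11311,2.23852) → ×s → (-1.33278,2.68030) → (-1.33,2.68)
v6: (-4,-0.5) → rotate → (-3.79835,1.35001) → ×s → (-4.54797,1.61643) → (-4.55,1.62)

Cross-section at z=2.75: (-5.62,0.82) (-1.61,-3.21) (3.20,-5.63) (5.89,-0.28) (-1.33,2.68) (-4.55,1.62)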